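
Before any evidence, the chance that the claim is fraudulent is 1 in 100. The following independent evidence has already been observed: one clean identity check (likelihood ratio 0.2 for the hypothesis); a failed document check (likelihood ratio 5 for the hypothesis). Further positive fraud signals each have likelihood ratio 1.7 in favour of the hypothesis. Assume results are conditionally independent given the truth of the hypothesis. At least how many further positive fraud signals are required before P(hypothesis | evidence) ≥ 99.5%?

Prior odds = 0.01/0.99 = 1/99.
Combined Bayes factor of the evidence already in hand = 0.2 × 5 = 1.
Odds after that evidence = (1/99) × 1 = 1/99.
Target odds = 0.995/0.005 = 199.
Need 1.7ⁿ ≥ 199 ÷ (1/99) = 19701.
1.7¹⁸ ≈14063.1 falls short of 19701 but 1.7¹⁹ ≈23907.2 reaches it, so n = 19.

19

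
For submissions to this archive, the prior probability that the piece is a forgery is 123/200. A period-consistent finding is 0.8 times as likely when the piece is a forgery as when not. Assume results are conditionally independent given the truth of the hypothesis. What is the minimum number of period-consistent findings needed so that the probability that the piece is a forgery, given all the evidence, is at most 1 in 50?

20

Prior odds: 0.615 ÷ 0.385 = 123/77.
Likelihood ratio per period-consistent finding = 0.8.
Target posterior odds = 0.02/0.98 = 1/49.
Require 0.8ⁿ ≤ 1/49 ÷ (123/77) = 11/861.
0.8¹⁹ ≈0.0144115 is still above 11/861 but 0.8²⁰ ≈0.0115292 is at or below it, so n = 20.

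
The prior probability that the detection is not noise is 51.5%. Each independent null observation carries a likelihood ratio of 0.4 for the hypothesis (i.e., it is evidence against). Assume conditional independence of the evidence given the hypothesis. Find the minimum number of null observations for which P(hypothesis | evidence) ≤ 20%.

2

Prior odds = 0.515/0.485 = 103/97.
Likelihood ratio per null observation = 0.4.
Target posterior odds = 0.2/0.8 = 0.25.
Require 0.4ⁿ ≤ 0.25 ÷ (103/97) = 97/412.
0.4¹ = 0.4 is still above 97/412 but 0.4² = 0.16 is at or below it, so n = 2.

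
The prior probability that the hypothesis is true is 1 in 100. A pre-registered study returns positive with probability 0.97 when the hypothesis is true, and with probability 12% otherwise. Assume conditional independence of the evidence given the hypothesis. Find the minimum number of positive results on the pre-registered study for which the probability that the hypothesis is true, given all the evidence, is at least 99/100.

Prior odds: 0.01 ÷ 0.99 = 1/99.
Likelihood ratio of a positive result = 0.97/0.12 = 97/12.
Target posterior odds = 0.99/0.01 = 99.
Need (1/99) × (97/12)ⁿ ≥ 99, i.e. (97/12)ⁿ ≥ 9801.
(97/12)⁴ = 88529281/20736 falls short of 9801 but (97/12)⁵ ≈34510.6 reaches it, so n = 5.

5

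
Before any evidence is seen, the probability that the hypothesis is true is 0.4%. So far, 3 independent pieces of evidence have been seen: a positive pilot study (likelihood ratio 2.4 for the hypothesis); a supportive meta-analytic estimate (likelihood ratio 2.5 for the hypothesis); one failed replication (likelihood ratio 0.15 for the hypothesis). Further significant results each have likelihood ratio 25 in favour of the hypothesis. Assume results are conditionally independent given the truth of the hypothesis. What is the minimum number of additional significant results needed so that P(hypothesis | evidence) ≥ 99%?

4

Prior odds = 0.004/0.996 = 1/249.
Combined Bayes factor of the evidence already in hand = 2.4 × 2.5 × 0.15 = 0.9.
Odds after that evidence = (1/249) × 0.9 = 3/830.
Target odds = 0.99/0.01 = 99.
Need 25ⁿ ≥ 99 ÷ (3/830) = 27390.
25³ = 15625 falls short of 27390 but 25⁴ = 390625 reaches it, so n = 4.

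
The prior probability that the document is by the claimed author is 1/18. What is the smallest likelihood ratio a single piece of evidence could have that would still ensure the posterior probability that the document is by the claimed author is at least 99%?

1683

Prior odds = (1/18)/(17/18) = 1/17.
Target odds = 0.99/0.01 = 99.
Required Bayes factor = 99 ÷ (1/17) = 1683.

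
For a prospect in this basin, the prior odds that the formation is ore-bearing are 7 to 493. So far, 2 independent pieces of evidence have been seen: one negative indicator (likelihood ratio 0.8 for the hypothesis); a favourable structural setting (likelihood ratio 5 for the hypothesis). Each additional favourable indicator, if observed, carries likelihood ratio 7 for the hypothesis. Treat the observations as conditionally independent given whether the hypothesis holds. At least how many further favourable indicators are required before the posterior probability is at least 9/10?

3

Prior odds = 7/493.
Combined Bayes factor of the evidence already in hand = 0.8 × 5 = 4.
Odds after that evidence = (7/493) × 4 = 28/493.
Target odds = 0.9/0.1 = 9.
Need 7ⁿ ≥ 9 ÷ (28/493) = 4437/28.
7² = 49 falls short of 4437/28 but 7³ = 343 reaches it, so n = 3.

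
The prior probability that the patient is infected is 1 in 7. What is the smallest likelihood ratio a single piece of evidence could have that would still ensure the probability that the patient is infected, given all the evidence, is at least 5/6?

30

Prior odds = (1/7)/(6/7) = 1/6.
Target odds = (5/6)/(1/6) = 5.
Required Bayes factor = 5 ÷ (1/6) = 30.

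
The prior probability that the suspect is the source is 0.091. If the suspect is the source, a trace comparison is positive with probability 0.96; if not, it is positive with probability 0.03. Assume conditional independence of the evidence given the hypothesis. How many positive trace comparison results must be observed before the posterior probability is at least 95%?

2

Prior odds: 0.091 ÷ 0.909 = 91/909.
Likelihood ratio of a positive = 0.96/0.03 = 32.
Target posterior odds = 0.95/0.05 = 19.
Need (91/909) × 32ⁿ ≥ 19, i.e. 32ⁿ ≥ 17271/91.
32¹ = 32 falls short of 17271/91 but 32² = 1024 reaches it, so n = 2.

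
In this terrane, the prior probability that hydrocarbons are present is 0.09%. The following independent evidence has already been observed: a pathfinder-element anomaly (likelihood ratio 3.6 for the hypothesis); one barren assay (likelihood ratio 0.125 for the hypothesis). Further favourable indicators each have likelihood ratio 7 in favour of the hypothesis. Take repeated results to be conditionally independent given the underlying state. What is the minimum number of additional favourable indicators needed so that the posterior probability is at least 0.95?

Prior odds = 0.0009/0.9991 = 9/9991.
Combined Bayes factor of the evidence already in hand = 3.6 × 0.125 = 0.45.
Odds after that evidence = (9/9991) × 0.45 = 81/199820.
Target odds = 0.95/0.05 = 19.
Need 7ⁿ ≥ 19 ÷ (81/199820) = 3796580/81.
7⁵ = 16807 falls short of 3796580/81 but 7⁶ = 117649 reaches it, so n = 6.

6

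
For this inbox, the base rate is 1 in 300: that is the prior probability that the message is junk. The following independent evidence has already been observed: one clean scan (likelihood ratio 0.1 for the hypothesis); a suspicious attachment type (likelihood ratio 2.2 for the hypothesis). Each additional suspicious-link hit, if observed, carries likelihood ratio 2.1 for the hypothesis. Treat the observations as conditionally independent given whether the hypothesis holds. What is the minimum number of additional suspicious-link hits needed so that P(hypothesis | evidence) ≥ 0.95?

Prior odds = (1/300)/(299/300) = 1/299.
Combined Bayes factor of the evidence already in hand = 0.1 × 2.2 = 0.22.
Odds after that evidence = (1/299) × 0.22 = 11/14950.
Target odds = 0.95/0.05 = 19.
Need 2.1ⁿ ≥ 19 ÷ (11/14950) = 284050/11.
2.1¹³ ≈15447.2 falls short of 284050/11 but 2.1¹⁴ ≈32439.2 reaches it, so n = 14.

14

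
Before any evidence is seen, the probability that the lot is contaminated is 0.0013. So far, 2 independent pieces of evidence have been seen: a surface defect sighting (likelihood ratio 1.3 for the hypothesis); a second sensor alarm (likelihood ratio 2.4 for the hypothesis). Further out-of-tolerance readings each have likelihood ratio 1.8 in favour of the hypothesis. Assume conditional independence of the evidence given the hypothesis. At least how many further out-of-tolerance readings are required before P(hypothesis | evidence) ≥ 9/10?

14

Prior odds = 0.0013/0.9987 = 13/9987.
Combined Bayes factor of the evidence already in hand = 1.3 × 2.4 = 3.12.
Odds after that evidence = (13/9987) × 3.12 = 338/83225.
Target odds = 0.9/0.1 = 9.
Need 1.8ⁿ ≥ 9 ÷ (338/83225) = 749025/338.
1.8¹³ ≈2082.3 falls short of 749025/338 but 1.8¹⁴ ≈3748.13 reaches it, so n = 14.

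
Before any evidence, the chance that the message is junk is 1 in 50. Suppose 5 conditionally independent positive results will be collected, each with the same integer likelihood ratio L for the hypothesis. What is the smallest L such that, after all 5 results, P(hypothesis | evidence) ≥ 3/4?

Prior odds = 0.02/0.98 = 1/49.
Target odds = 0.75/0.25 = 3.
Need L⁵ ≥ 3 ÷ (1/49) = 147.
2⁵ = 32 < 147 ≤ 243 = 3⁵, so L = 3.

3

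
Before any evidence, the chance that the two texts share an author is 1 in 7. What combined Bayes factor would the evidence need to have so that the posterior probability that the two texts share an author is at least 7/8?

Prior odds = (1/7)/(6/7) = 1/6.
Target odds = 0.875/0.125 = 7.
Required Bayes factor = 7 ÷ (1/6) = 42.

42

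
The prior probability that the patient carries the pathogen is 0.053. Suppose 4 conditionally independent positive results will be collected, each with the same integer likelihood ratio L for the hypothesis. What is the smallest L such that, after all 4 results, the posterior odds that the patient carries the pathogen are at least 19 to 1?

Prior odds = 0.053/0.947 = 53/947.
Target odds = 19.
Need L⁴ ≥ 19 ÷ (53/947) = 17993/53.
4⁴ = 256 < 17993/53 ≤ 625 = 5⁴, so L = 5.

5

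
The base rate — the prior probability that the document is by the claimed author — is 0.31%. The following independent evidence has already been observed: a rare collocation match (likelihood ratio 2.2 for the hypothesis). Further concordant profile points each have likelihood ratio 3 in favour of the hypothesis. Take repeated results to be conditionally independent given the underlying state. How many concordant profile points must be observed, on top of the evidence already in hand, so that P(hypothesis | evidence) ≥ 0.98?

9

Prior odds = 0.0031/0.9969 = 31/9969.
Bayes factor of the evidence already in hand = 2.2.
Odds after that evidence = (31/9969) × 2.2 = 341/49845.
Target odds = 0.98/0.02 = 49.
Need 3ⁿ ≥ 49 ÷ (341/49845) = 2442405/341.
3⁸ = 6561 falls short of 2442405/341 but 3⁹ = 19683 reaches it, so n = 9.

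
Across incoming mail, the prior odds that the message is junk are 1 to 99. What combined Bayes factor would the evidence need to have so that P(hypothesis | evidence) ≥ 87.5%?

693

Prior odds = 1/99.
Target odds = 0.875/0.125 = 7.
Required Bayes factor = 7 ÷ (1/99) = 693.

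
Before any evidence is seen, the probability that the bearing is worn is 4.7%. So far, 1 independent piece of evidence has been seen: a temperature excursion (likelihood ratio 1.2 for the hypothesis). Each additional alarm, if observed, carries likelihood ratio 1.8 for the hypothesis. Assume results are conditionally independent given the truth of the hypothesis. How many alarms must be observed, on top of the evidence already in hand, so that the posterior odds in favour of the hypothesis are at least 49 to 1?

Prior odds = 0.047/0.953 = 47/953.
Bayes factor of the evidence already in hand = 1.2.
Odds after that evidence = (47/953) × 1.2 = 282/4765.
Target odds = 49.
Need 1.8ⁿ ≥ 49 ÷ (282/4765) = 233485/282.
1.8¹¹ ≈642.684 falls short of 233485/282 but 1.8¹² ≈1156.83 reaches it, so n = 12.

12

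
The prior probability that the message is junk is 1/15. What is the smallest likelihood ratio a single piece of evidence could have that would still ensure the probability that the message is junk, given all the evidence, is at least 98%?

686

Prior odds = (1/15)/(14/15) = 1/14.
Target odds = 0.98/0.02 = 49.
Required Bayes factor = 49 ÷ (1/14) = 686.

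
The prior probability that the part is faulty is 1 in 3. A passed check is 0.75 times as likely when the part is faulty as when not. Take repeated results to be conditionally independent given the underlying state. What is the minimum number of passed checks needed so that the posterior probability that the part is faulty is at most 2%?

12

Prior odds: (1/3) ÷ (2/3) = 0.5.
Likelihood ratio per passed check = 0.75.
Target posterior odds = 0.02/0.98 = 1/49.
Need 0.5 × 0.75ⁿ ≤ 1/49, i.e. 0.75ⁿ ≤ 2/49.
0.75¹¹ = 177147/4194304 is still above 2/49 but 0.75¹² = 531441/16777216 is at or below it, so n = 12.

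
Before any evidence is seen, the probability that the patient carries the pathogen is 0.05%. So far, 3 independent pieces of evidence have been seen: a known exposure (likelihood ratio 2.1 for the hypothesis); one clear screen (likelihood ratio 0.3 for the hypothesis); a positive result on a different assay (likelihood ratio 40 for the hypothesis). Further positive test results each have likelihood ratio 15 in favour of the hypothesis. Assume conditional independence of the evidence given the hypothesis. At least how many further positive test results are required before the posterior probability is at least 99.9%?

5

Prior odds = 0.0005/0.9995 = 1/1999.
Combined Bayes factor of the evidence already in hand = 2.1 × 0.3 × 40 = 25.2.
Odds after that evidence = (1/1999) × 25.2 = 126/9995.
Target odds = 0.999/0.001 = 999.
Need 15ⁿ ≥ 999 ÷ (126/9995) = 1109445/14.
15⁴ = 50625 falls short of 1109445/14 but 15⁵ = 759375 reaches it, so n = 5.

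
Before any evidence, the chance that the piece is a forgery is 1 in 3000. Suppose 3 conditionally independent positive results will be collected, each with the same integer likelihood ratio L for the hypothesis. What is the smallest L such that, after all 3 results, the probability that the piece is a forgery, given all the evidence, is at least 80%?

Prior odds = (1/3000)/(2999/3000) = 1/2999.
Target odds = 0.8/0.2 = 4.
Need L³ ≥ 4 ÷ (1/2999) = 11996.
22³ = 10648 < 11996 ≤ 12167 = 23³, so L = 23.

23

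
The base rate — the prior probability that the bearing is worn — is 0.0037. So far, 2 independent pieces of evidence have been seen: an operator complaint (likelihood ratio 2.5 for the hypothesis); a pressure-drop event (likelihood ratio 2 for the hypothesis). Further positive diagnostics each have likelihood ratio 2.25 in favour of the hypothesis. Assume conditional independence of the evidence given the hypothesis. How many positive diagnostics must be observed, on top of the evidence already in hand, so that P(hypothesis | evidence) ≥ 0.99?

Prior odds = 0.0037/0.9963 = 37/9963.
Combined Bayes factor of the evidence already in hand = 2.5 × 2 = 5.
Odds after that evidence = (37/9963) × 5 = 185/9963.
Target odds = 0.99/0.01 = 99.
Need 2.25ⁿ ≥ 99 ÷ (185/9963) = 986337/185.
2.25¹⁰ ≈3325.26 falls short of 986337/185 but 2.25¹¹ ≈7481.83 reaches it, so n = 11.

11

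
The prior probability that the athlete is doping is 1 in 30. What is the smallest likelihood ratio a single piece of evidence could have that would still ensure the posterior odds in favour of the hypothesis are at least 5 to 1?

145

Prior odds = (1/30)/(29/30) = 1/29.
Target odds = 5.
Required Bayes factor = 5 ÷ (1/29) = 145.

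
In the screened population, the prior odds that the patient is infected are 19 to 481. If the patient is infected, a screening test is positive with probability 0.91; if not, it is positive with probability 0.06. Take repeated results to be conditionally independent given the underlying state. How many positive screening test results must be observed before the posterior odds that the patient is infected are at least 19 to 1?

3

Prior odds = 19/481.
Likelihood ratio of a positive = 0.91/0.06 = 91/6.
Target odds = 19.
Need (19/481) × (91/6)ⁿ ≥ 19, i.e. (91/6)ⁿ ≥ 481.
(91/6)² = 8281/36 falls short of 481 but (91/6)³ = 753571/216 reaches it, so n = 3.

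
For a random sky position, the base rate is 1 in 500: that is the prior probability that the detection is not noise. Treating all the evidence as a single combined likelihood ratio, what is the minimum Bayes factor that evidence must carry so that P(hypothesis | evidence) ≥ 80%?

Prior odds = 0.002/0.998 = 1/499.
Target odds = 0.8/0.2 = 4.
Required Bayes factor = 4 ÷ (1/499) = 1996.

1996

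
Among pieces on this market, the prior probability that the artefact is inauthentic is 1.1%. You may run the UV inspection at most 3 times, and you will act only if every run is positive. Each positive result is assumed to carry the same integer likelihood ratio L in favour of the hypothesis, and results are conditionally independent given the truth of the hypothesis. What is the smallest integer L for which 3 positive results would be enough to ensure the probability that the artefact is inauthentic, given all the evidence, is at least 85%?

8

Prior odds = 0.011/0.989 = 11/989.
Target odds = 0.85/0.15 = 17/3.
Need L³ ≥ 17/3 ÷ (11/989) = 16813/33.
7³ = 343 < 16813/33 ≤ 512 = 8³, so L = 8.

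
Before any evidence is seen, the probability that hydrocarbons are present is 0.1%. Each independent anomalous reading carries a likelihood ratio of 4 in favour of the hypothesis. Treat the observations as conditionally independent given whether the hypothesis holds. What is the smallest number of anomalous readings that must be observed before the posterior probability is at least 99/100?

9

Prior odds: 0.001 ÷ 0.999 = 1/999.
Likelihood ratio per anomalous reading = 4.
Target posterior odds = 0.99/0.01 = 99.
Need (1/999) × 4ⁿ ≥ 99, i.e. 4ⁿ ≥ 98901.
4⁸ = 65536 falls short of 98901 but 4⁹ = 262144 reaches it, so n = 9.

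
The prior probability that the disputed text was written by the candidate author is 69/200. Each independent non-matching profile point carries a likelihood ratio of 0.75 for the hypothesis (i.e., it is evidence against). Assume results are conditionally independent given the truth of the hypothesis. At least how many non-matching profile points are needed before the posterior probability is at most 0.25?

2

Prior odds = 0.345/0.655 = 69/131.
Likelihood ratio per non-matching profile point = 0.75.
Target odds: 0.25 ÷ 0.75 = 1/3.
Require 0.75ⁿ ≤ 1/3 ÷ (69/131) = 131/207.
0.75¹ = 0.75 is still above 131/207 but 0.75² = 0.5625 is at or below it, so n = 2.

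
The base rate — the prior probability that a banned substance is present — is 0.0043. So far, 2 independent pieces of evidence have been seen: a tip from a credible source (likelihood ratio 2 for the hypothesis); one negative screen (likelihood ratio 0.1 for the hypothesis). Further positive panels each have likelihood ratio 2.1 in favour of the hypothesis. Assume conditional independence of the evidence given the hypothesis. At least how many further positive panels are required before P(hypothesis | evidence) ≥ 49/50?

Prior odds = 0.0043/0.9957 = 43/9957.
Combined Bayes factor of the evidence already in hand = 2 × 0.1 = 0.2.
Odds after that evidence = (43/9957) × 0.2 = 43/49785.
Target odds = 0.98/0.02 = 49.
Need 2.1ⁿ ≥ 49 ÷ (43/49785) = 2439465/43.
2.1¹⁴ ≈32439.2 falls short of 2439465/43 but 2.1¹⁵ ≈68122.3 reaches it, so n = 15.

15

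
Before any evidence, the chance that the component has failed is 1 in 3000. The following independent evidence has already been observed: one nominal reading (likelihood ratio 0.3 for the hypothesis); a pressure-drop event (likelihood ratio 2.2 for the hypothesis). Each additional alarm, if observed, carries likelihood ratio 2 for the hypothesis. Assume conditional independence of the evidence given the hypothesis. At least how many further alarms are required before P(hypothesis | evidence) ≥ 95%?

Prior odds = (1/3000)/(2999/3000) = 1/2999.
Combined Bayes factor of the evidence already in hand = 0.3 × 2.2 = 0.66.
Odds after that evidence = (1/2999) × 0.66 = 33/149950.
Target odds = 0.95/0.05 = 19.
Need 2ⁿ ≥ 19 ÷ (33/149950) = 2849050/33.
2¹⁶ = 65536 falls short of 2849050/33 but 2¹⁷ = 131072 reaches it, so n = 17.

17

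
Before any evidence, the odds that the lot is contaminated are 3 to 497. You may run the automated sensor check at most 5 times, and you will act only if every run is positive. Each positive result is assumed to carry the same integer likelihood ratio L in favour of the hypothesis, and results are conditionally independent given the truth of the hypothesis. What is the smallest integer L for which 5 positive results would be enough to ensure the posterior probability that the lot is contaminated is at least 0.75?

4

Prior odds = 3/497.
Target odds = 0.75/0.25 = 3.
Need L⁵ ≥ 3 ÷ (3/497) = 497.
3⁵ = 243 < 497 ≤ 1024 = 4⁵, so L = 4.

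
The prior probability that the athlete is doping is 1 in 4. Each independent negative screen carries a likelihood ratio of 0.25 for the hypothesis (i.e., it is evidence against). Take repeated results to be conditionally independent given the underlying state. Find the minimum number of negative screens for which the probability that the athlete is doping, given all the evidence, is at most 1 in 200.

4

Prior odds = 0.25/0.75 = 1/3.
Likelihood ratio per negative screen = 0.25.
Target posterior odds = 0.005/0.995 = 1/199.
Require 0.25ⁿ ≤ 1/199 ÷ (1/3) = 3/199.
0.25³ = 0.015625 is still above 3/199 but 0.25⁴ = 0.00390625 is at or below it, so n = 4.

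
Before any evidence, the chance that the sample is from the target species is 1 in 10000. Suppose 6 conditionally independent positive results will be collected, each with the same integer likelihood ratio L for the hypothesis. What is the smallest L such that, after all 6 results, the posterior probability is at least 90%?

Prior odds = 0.0001/0.9999 = 1/9999.
Target odds = 0.9/0.1 = 9.
Need L⁶ ≥ 9 ÷ (1/9999) = 89991.
6⁶ = 46656 < 89991 ≤ 117649 = 7⁶, so L = 7.

7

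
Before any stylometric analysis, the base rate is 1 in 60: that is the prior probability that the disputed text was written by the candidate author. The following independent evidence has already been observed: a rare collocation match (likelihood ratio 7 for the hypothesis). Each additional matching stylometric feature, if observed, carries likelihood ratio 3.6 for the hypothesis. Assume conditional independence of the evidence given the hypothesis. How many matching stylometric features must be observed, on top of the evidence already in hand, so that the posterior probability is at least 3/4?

Prior odds = (1/60)/(59/60) = 1/59.
Bayes factor of the evidence already in hand = 7.
Odds after that evidence = (1/59) × 7 = 7/59.
Target odds = 0.75/0.25 = 3.
Need 3.6ⁿ ≥ 3 ÷ (7/59) = 177/7.
3.6² = 12.96 falls short of 177/7 but 3.6³ = 46.656 reaches it, so n = 3.

3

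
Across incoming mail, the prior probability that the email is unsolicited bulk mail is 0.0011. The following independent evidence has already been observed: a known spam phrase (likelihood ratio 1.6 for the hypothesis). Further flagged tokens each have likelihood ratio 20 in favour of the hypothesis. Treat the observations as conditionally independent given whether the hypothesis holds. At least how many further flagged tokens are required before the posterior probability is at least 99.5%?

Prior odds = 0.0011/0.9989 = 11/9989.
Bayes factor of the evidence already in hand = 1.6.
Odds after that evidence = (11/9989) × 1.6 = 88/49945.
Target odds = 0.995/0.005 = 199.
Need 20ⁿ ≥ 199 ÷ (88/49945) = 9939055/88.
20³ = 8000 falls short of 9939055/88 but 20⁴ = 160000 reaches it, so n = 4.

4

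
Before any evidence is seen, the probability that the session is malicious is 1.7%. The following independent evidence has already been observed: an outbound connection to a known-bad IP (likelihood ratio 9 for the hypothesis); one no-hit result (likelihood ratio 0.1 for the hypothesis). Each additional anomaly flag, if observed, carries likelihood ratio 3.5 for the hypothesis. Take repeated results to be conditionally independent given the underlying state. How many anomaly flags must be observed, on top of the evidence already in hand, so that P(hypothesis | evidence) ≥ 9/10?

Prior odds = 0.017/0.983 = 17/983.
Combined Bayes factor of the evidence already in hand = 9 × 0.1 = 0.9.
Odds after that evidence = (17/983) × 0.9 = 153/9830.
Target odds = 0.9/0.1 = 9.
Need 3.5ⁿ ≥ 9 ÷ (153/9830) = 9830/17.
3.5⁵ = 525.21875 falls short of 9830/17 but 3.5⁶ = 1838.265625 reaches it, so n = 6.

6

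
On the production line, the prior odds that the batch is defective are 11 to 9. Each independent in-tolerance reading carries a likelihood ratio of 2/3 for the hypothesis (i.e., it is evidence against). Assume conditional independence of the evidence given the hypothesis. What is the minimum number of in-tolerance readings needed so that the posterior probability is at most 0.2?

Prior odds = 11/9.
Likelihood ratio per in-tolerance reading = 2/3.
Target posterior odds = 0.2/0.8 = 0.25.
Require (2/3)ⁿ ≤ 0.25 ÷ (11/9) = 9/44.
(2/3)³ = 8/27 is still above 9/44 but (2/3)⁴ = 16/81 is at or below it, so n = 4.

4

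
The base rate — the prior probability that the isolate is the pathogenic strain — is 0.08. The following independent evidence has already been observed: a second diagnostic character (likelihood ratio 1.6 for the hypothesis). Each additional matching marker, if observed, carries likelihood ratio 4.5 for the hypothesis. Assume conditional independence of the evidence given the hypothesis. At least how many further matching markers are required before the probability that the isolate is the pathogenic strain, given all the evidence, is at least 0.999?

Prior odds = 0.08/0.92 = 2/23.
Bayes factor of the evidence already in hand = 1.6.
Odds after that evidence = (2/23) × 1.6 = 16/115.
Target odds = 0.999/0.001 = 999.
Need 4.5ⁿ ≥ 999 ÷ (16/115) = 7180.3125.
4.5⁵ = 1845.28125 falls short of 7180.3125 but 4.5⁶ = 8303.765625 reaches it, so n = 6.

6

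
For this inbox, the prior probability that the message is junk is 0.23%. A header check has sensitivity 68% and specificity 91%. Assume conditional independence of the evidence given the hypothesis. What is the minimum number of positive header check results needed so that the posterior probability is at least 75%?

Prior odds: 0.0023 ÷ 0.9977 = 23/9977.
False-positive rate = 1 − 0.91 = 0.09; likelihood ratio of a positive = 0.68/0.09 = 68/9.
Target odds: 0.75 ÷ 0.25 = 3.
Need (23/9977) × (68/9)ⁿ ≥ 3, i.e. (68/9)ⁿ ≥ 29931/23.
(68/9)³ = 314432/729 falls short of 29931/23 but (68/9)⁴ = 21381376/6561 reaches it, so n = 4.

4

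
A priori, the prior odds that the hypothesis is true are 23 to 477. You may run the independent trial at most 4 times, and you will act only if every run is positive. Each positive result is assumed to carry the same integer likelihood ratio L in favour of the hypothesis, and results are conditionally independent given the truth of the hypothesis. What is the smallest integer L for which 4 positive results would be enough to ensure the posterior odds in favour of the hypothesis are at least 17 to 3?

4

Prior odds = 23/477.
Target odds = 17/3.
Need L⁴ ≥ 17/3 ÷ (23/477) = 2703/23.
3⁴ = 81 < 2703/23 ≤ 256 = 4⁴, so L = 4.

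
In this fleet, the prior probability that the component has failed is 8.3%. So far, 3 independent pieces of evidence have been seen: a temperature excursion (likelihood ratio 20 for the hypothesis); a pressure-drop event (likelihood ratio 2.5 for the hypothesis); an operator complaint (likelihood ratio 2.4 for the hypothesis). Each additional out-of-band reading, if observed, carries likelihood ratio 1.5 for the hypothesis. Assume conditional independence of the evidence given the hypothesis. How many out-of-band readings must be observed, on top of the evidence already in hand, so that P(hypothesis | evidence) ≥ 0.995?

Prior odds = 0.083/0.917 = 83/917.
Combined Bayes factor of the evidence already in hand = 20 × 2.5 × 2.4 = 120.
Odds after that evidence = (83/917) × 120 = 9960/917.
Target odds = 0.995/0.005 = 199.
Need 1.5ⁿ ≥ 199 ÷ (9960/917) = 182483/9960.
1.5⁷ = 17.0859375 falls short of 182483/9960 but 1.5⁸ = 25.62890625 reaches it, so n = 8.

8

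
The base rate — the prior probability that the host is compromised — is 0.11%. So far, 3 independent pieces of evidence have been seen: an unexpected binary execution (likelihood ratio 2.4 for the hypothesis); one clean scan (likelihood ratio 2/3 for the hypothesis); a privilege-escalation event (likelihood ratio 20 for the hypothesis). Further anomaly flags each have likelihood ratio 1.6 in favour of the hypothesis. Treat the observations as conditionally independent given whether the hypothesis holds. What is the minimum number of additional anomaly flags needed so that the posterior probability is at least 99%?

17

Prior odds = 0.0011/0.9989 = 11/9989.
Combined Bayes factor of the evidence already in hand = 2.4 × (2/3) × 20 = 32.
Odds after that evidence = (11/9989) × 32 = 352/9989.
Target odds = 0.99/0.01 = 99.
Need 1.6ⁿ ≥ 99 ÷ (352/9989) = 2809.40625.
1.6¹⁶ ≈1844.67 falls short of 2809.40625 but 1.6¹⁷ ≈2951.48 reaches it, so n = 17.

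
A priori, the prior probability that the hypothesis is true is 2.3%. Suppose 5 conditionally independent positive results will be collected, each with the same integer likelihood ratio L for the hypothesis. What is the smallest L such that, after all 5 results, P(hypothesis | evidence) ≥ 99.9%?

Prior odds = 0.023/0.977 = 23/977.
Target odds = 0.999/0.001 = 999.
Need L⁵ ≥ 999 ÷ (23/977) = 976023/23.
8⁵ = 32768 < 976023/23 ≤ 59049 = 9⁵, so L = 9.

9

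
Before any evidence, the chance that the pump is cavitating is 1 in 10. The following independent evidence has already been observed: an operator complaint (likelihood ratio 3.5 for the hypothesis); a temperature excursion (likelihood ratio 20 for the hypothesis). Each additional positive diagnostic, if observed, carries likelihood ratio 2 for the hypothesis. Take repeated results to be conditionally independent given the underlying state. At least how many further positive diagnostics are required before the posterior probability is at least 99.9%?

8

Prior odds = 0.1/0.9 = 1/9.
Combined Bayes factor of the evidence already in hand = 3.5 × 20 = 70.
Odds after that evidence = (1/9) × 70 = 70/9.
Target odds = 0.999/0.001 = 999.
Need 2ⁿ ≥ 999 ÷ (70/9) = 8991/70.
2⁷ = 128 falls short of 8991/70 but 2⁸ = 256 reaches it, so n = 8.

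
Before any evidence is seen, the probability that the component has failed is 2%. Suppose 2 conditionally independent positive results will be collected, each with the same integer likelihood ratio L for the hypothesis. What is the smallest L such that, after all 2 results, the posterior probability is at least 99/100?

Prior odds = 0.02/0.98 = 1/49.
Target odds = 0.99/0.01 = 99.
Need L² ≥ 99 ÷ (1/49) = 4851.
69² = 4761 < 4851 ≤ 4900 = 70², so L = 70.

70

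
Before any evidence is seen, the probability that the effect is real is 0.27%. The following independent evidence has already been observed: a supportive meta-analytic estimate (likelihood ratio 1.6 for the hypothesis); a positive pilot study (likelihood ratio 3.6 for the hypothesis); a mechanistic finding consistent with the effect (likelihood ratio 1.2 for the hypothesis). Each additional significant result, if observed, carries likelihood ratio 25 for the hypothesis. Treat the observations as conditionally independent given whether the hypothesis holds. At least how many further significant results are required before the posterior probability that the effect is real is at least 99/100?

Prior odds = 0.0027/0.9973 = 27/9973.
Combined Bayes factor of the evidence already in hand = 1.6 × 3.6 × 1.2 = 6.912.
Odds after that evidence = (27/9973) × 6.912 = 23328/1246625.
Target odds = 0.99/0.01 = 99.
Need 25ⁿ ≥ 99 ÷ (23328/1246625) = 13712875/2592.
25² = 625 falls short of 13712875/2592 but 25³ = 15625 reaches it, so n = 3.

3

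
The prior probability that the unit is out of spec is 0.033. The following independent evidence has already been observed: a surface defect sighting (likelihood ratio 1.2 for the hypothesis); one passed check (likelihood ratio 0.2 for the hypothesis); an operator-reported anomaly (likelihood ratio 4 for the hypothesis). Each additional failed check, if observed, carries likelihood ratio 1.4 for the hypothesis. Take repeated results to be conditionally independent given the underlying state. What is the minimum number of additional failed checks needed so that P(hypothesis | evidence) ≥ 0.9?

Prior odds = 0.033/0.967 = 33/967.
Combined Bayes factor of the evidence already in hand = 1.2 × 0.2 × 4 = 0.96.
Odds after that evidence = (33/967) × 0.96 = 792/24175.
Target odds = 0.9/0.1 = 9.
Need 1.4ⁿ ≥ 9 ÷ (792/24175) = 24175/88.
1.4¹⁶ ≈217.795 falls short of 24175/88 but 1.4¹⁷ ≈304.913 reaches it, so n = 17.

17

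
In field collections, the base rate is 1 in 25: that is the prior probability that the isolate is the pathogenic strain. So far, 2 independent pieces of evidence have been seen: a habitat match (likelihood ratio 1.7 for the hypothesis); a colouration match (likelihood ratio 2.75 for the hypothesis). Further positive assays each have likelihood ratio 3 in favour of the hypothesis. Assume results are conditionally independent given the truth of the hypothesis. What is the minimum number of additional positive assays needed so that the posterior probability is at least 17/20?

Prior odds = 0.04/0.96 = 1/24.
Combined Bayes factor of the evidence already in hand = 1.7 × 2.75 = 4.675.
Odds after that evidence = (1/24) × 4.675 = 187/960.
Target odds = 0.85/0.15 = 17/3.
Need 3ⁿ ≥ 17/3 ÷ (187/960) = 320/11.
3³ = 27 falls short of 320/11 but 3⁴ = 81 reaches it, so n = 4.

4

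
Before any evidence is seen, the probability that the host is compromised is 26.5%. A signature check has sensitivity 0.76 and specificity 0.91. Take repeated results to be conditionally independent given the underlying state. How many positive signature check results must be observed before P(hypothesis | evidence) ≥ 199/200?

Prior odds: 0.265 ÷ 0.735 = 53/147.
False-positive rate = 1 − 0.91 = 0.09; likelihood ratio of a positive = 0.76/0.09 = 76/9.
Target odds: 0.995 ÷ 0.005 = 199.
Need (53/147) × (76/9)ⁿ ≥ 199, i.e. (76/9)ⁿ ≥ 29253/53.
(76/9)² = 5776/81 falls short of 29253/53 but (76/9)³ = 438976/729 reaches it, so n = 3.

3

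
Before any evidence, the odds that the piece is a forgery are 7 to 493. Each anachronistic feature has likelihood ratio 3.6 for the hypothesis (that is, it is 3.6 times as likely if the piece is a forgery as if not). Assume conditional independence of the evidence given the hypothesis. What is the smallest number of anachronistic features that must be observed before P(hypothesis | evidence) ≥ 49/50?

Prior odds = 7/493.
Likelihood ratio per anachronistic feature = 3.6.
Target odds: 0.98 ÷ 0.02 = 49.
Require 3.6ⁿ ≥ 49 ÷ (7/493) = 3451.
3.6⁶ = 34012224/15625 falls short of 3451 but 3.6⁷ = 612220032/78125 reaches it, so n = 7.

7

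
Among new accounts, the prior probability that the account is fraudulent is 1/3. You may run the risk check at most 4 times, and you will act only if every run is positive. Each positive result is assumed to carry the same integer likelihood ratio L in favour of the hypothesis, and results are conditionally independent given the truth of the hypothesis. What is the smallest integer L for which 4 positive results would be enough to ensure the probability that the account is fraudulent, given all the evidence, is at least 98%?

Prior odds = (1/3)/(2/3) = 0.5.
Target odds = 0.98/0.02 = 49.
Need L⁴ ≥ 49 ÷ 0.5 = 98.
3⁴ = 81 < 98 ≤ 256 = 4⁴, so L = 4.

4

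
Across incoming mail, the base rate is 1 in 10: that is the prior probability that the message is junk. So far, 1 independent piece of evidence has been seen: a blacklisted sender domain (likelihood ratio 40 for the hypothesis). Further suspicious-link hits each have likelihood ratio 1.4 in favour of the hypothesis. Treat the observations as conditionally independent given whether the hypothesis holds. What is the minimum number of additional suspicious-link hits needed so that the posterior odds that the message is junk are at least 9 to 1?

3

Prior odds = 0.1/0.9 = 1/9.
Bayes factor of the evidence already in hand = 40.
Odds after that evidence = (1/9) × 40 = 40/9.
Target odds = 9.
Need 1.4ⁿ ≥ 9 ÷ (40/9) = 2.025.
1.4² = 1.96 falls short of 2.025 but 1.4³ = 2.744 reaches it, so n = 3.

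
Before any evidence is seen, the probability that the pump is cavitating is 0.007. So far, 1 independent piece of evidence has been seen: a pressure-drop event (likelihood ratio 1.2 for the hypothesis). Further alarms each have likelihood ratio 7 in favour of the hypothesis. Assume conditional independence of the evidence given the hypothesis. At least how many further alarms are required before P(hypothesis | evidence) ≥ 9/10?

4

Prior odds = 0.007/0.993 = 7/993.
Bayes factor of the evidence already in hand = 1.2.
Odds after that evidence = (7/993) × 1.2 = 14/1655.
Target odds = 0.9/0.1 = 9.
Need 7ⁿ ≥ 9 ÷ (14/1655) = 14895/14.
7³ = 343 falls short of 14895/14 but 7⁴ = 2401 reaches it, so n = 4.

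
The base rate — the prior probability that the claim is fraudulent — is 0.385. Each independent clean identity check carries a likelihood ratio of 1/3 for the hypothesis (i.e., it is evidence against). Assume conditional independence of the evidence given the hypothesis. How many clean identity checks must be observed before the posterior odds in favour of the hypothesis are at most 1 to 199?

5

Prior odds = 0.385/0.615 = 77/123.
Likelihood ratio per clean identity check = 1/3.
Target odds = 1/199.
Require (1/3)ⁿ ≤ 1/199 ÷ (77/123) = 123/15323.
(1/3)⁴ = 1/81 is still above 123/15323 but (1/3)⁵ = 1/243 is at or below it, so n = 5.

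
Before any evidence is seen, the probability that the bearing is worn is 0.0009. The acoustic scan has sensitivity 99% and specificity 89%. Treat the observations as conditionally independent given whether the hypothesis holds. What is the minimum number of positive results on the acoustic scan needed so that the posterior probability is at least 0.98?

Prior odds: 0.0009 ÷ 0.9991 = 9/9991.
False-positive rate = 1 − 0.89 = 0.11; likelihood ratio of a positive = 0.99/0.11 = 9.
Target odds: 0.98 ÷ 0.02 = 49.
Require 9ⁿ ≥ 49 ÷ (9/9991) = 489559/9.
9⁴ = 6561 falls short of 489559/9 but 9⁵ = 59049 reaches it, so n = 5.

5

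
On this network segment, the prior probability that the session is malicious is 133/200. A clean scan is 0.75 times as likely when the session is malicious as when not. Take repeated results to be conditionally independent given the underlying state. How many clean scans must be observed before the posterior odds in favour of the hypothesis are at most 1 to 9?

11

Prior odds: 0.665 ÷ 0.335 = 133/67.
Likelihood ratio per clean scan = 0.75.
Target odds = 1/9.
Need (133/67) × 0.75ⁿ ≤ 1/9, i.e. 0.75ⁿ ≤ 67/1197.
0.75¹⁰ = 59049/1048576 is still above 67/1197 but 0.75¹¹ = 177147/4194304 is at or below it, so n = 11.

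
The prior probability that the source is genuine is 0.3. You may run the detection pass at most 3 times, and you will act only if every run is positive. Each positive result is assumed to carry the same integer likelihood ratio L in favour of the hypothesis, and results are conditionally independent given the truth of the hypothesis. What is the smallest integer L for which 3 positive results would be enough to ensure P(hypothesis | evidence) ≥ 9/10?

3

Prior odds = 0.3/0.7 = 3/7.
Target odds = 0.9/0.1 = 9.
Need L³ ≥ 9 ÷ (3/7) = 21.
2³ = 8 < 21 ≤ 27 = 3³, so L = 3.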